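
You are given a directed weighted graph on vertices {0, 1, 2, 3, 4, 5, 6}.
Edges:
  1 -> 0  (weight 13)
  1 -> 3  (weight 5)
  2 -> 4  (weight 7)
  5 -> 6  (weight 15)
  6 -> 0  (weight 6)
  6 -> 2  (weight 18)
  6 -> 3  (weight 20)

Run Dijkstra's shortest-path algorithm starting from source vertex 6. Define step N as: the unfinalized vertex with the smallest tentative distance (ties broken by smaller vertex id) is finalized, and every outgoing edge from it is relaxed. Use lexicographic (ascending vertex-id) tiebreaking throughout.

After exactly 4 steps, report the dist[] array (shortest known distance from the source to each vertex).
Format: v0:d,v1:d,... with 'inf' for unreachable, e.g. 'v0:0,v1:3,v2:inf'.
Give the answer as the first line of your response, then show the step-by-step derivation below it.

v0:6,v1:inf,v2:18,v3:20,v4:25,v5:inf,v6:0

step 1: dist = v0:6,v1:inf,v2:18,v3:20,v4:inf,v5:inf,v6:0
step 2: dist = v0:6,v1:inf,v2:18,v3:20,v4:inf,v5:inf,v6:0
step 3: dist = v0:6,v1:inf,v2:18,v3:20,v4:25,v5:inf,v6:0
step 4: dist = v0:6,v1:inf,v2:18,v3:20,v4:25,v5:inf,v6:0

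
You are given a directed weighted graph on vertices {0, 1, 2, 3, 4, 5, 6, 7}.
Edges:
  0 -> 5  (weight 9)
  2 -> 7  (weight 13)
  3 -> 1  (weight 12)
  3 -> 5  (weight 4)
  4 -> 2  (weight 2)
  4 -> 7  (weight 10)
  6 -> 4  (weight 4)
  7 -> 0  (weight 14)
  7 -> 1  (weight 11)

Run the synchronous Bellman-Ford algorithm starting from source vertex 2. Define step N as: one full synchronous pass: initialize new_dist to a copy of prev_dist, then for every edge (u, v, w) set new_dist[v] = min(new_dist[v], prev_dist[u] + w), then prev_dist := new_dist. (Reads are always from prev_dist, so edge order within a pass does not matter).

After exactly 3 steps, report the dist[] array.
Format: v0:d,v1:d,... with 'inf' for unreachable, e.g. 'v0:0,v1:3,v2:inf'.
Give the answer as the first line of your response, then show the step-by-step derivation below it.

v0:27,v1:24,v2:0,v3:inf,v4:inf,v5:36,v6:inf,v7:13

step 1: dist = v0:inf,v1:inf,v2:0,v3:inf,v4:inf,v5:inf,v6:inf,v7:13
step 2: dist = v0:27,v1:24,v2:0,v3:inf,v4:inf,v5:inf,v6:inf,v7:13
step 3: dist = v0:27,v1:24,v2:0,v3:inf,v4:inf,v5:36,v6:inf,v7:13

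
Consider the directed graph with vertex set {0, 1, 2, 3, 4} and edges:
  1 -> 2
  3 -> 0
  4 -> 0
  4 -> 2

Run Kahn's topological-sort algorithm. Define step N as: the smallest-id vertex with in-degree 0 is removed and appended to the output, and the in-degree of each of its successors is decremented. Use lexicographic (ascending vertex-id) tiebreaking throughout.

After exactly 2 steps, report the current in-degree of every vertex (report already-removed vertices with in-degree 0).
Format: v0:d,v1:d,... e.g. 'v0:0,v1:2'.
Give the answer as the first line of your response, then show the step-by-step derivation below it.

v0:1,v1:0,v2:1,v3:0,v4:0

step 1: output 1; order=[1]; indeg=(2,0,1,0,0)
step 2: output 3; order=[1,3]; indeg=(1,0,1,0,0)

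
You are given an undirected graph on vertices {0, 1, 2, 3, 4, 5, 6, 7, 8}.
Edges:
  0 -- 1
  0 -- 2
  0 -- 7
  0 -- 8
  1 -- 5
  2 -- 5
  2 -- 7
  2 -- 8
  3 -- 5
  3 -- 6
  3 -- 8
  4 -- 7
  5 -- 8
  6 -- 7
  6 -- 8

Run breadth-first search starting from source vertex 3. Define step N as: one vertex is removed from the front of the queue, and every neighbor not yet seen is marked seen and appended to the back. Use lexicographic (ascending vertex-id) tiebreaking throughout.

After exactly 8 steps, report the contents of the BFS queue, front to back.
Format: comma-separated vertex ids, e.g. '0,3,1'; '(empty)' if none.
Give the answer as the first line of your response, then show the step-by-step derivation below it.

4

step 1: dequeue 3; queue=[5,6,8]; order=3
step 2: dequeue 5; queue=[6,8,1,2]; order=3,5
step 3: dequeue 6; queue=[8,1,2,7]; order=3,5,6
step 4: dequeue 8; queue=[1,2,7,0]; order=3,5,6,8
step 5: dequeue 1; queue=[2,7,0]; order=3,5,6,8,1
step 6: dequeue 2; queue=[7,0]; order=3,5,6,8,1,2
step 7: dequeue 7; queue=[0,4]; order=3,5,6,8,1,2,7
step 8: dequeue 0; queue=[4]; order=3,5,6,8,1,2,7,0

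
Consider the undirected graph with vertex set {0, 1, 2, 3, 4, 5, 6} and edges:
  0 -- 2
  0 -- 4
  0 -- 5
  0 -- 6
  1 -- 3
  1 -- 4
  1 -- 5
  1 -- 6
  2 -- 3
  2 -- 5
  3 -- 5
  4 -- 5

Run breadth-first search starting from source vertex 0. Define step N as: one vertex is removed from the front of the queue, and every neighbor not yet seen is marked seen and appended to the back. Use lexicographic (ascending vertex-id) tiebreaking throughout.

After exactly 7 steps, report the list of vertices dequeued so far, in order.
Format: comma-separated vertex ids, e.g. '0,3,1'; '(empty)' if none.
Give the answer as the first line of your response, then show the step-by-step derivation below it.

0,2,4,5,6,3,1

step 1: dequeue 0; queue=[2,4,5,6]; order=0
step 2: dequeue 2; queue=[4,5,6,3]; order=0,2
step 3: dequeue 4; queue=[5,6,3,1]; order=0,2,4
step 4: dequeue 5; queue=[6,3,1]; order=0,2,4,5
step 5: dequeue 6; queue=[3,1]; order=0,2,4,5,6
step 6: dequeue 3; queue=[1]; order=0,2,4,5,6,3
step 7: dequeue 1; queue=[(empty)]; order=0,2,4,5,6,3,1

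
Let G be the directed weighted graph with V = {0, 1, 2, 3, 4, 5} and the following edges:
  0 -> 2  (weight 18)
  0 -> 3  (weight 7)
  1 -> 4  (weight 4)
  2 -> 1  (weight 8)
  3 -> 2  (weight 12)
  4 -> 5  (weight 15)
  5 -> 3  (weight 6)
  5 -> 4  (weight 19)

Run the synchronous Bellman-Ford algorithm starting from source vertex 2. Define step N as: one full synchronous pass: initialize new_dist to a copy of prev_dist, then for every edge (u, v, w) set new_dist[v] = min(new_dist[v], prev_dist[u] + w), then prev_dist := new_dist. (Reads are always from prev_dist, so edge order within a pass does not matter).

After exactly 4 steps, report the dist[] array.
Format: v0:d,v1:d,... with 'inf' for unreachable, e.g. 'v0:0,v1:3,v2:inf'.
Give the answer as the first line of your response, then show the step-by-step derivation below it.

v0:inf,v1:8,v2:0,v3:33,v4:12,v5:27

step 1: dist = v0:inf,v1:8,v2:0,v3:inf,v4:inf,v5:inf
step 2: dist = v0:inf,v1:8,v2:0,v3:inf,v4:12,v5:inf
step 3: dist = v0:inf,v1:8,v2:0,v3:inf,v4:12,v5:27
step 4: dist = v0:inf,v1:8,v2:0,v3:33,v4:12,v5:27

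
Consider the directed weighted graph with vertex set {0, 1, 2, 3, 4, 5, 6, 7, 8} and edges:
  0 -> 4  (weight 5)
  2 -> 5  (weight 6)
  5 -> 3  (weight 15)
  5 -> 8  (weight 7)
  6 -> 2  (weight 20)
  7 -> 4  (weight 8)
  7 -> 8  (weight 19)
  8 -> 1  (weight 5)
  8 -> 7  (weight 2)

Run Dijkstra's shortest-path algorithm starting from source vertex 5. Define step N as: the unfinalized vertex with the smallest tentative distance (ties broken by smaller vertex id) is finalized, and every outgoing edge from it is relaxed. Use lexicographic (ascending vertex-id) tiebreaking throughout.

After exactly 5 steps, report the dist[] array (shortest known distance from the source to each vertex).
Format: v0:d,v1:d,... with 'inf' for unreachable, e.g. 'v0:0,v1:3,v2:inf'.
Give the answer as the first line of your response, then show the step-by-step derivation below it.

v0:inf,v1:12,v2:inf,v3:15,v4:17,v5:0,v6:inf,v7:9,v8:7

step 1: dist = v0:inf,v1:inf,v2:inf,v3:15,v4:inf,v5:0,v6:inf,v7:inf,v8:7
step 2: dist = v0:inf,v1:12,v2:inf,v3:15,v4:inf,v5:0,v6:inf,v7:9,v8:7
step 3: dist = v0:inf,v1:12,v2:inf,v3:15,v4:17,v5:0,v6:inf,v7:9,v8:7
step 4: dist = v0:inf,v1:12,v2:inf,v3:15,v4:17,v5:0,v6:inf,v7:9,v8:7
step 5: dist = v0:inf,v1:12,v2:inf,v3:15,v4:17,v5:0,v6:inf,v7:9,v8:7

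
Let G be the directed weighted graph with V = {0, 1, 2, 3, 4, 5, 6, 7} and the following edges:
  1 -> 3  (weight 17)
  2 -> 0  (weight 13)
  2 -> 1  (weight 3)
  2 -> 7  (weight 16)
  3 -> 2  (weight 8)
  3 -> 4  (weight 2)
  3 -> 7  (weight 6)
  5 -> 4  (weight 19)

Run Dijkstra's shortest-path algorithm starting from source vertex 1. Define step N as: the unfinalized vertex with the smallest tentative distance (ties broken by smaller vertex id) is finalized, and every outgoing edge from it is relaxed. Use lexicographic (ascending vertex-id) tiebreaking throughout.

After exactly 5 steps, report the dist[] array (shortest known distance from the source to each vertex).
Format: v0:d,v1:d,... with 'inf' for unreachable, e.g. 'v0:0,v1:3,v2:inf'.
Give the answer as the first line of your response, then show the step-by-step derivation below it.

v0:38,v1:0,v2:25,v3:17,v4:19,v5:inf,v6:inf,v7:23

step 1: dist = v0:inf,v1:0,v2:inf,v3:17,v4:inf,v5:inf,v6:inf,v7:inf
step 2: dist = v0:inf,v1:0,v2:25,v3:17,v4:19,v5:inf,v6:inf,v7:23
step 3: dist = v0:inf,v1:0,v2:25,v3:17,v4:19,v5:inf,v6:inf,v7:23
step 4: dist = v0:inf,v1:0,v2:25,v3:17,v4:19,v5:inf,v6:inf,v7:23
step 5: dist = v0:38,v1:0,v2:25,v3:17,v4:19,v5:inf,v6:inf,v7:23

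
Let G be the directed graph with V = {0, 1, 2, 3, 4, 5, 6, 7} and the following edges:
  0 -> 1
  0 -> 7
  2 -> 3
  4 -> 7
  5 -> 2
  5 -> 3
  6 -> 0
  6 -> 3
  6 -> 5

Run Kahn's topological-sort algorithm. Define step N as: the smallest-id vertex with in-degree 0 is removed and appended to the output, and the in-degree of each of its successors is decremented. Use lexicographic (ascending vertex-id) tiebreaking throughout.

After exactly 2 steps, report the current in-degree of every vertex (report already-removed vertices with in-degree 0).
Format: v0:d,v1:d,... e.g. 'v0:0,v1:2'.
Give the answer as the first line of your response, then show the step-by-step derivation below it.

v0:0,v1:1,v2:1,v3:2,v4:0,v5:0,v6:0,v7:1

step 1: output 4; order=[4]; indeg=(1,1,1,3,0,1,0,1)
step 2: output 6; order=[4,6]; indeg=(0,1,1,2,0,0,0,1)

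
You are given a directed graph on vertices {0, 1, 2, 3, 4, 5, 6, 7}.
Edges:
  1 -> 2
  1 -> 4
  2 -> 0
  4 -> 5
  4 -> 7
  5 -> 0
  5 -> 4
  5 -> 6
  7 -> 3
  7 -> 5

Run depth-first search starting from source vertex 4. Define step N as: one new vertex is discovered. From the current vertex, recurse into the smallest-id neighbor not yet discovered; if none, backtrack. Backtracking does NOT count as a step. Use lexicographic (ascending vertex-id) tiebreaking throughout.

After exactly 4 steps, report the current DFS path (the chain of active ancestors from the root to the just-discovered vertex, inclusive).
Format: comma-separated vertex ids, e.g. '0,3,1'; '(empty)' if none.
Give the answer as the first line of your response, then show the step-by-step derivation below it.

4,5,6

step 1: discover 4; path=4; order=4
step 2: discover 5; path=4>5; order=4,5
step 3: discover 0; path=4>5>0; order=4,5,0
step 4: discover 6; path=4>5>6; order=4,5,0,6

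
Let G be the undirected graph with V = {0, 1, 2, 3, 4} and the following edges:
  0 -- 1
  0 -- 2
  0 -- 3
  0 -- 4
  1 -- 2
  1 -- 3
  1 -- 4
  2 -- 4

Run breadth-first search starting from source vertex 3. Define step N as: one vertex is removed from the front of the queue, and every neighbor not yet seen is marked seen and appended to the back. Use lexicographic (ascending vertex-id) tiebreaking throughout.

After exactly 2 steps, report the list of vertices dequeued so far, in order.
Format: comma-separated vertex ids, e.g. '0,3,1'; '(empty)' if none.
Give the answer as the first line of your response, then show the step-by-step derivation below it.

3,0

step 1: dequeue 3; queue=[0,1]; order=3
step 2: dequeue 0; queue=[1,2,4]; order=3,0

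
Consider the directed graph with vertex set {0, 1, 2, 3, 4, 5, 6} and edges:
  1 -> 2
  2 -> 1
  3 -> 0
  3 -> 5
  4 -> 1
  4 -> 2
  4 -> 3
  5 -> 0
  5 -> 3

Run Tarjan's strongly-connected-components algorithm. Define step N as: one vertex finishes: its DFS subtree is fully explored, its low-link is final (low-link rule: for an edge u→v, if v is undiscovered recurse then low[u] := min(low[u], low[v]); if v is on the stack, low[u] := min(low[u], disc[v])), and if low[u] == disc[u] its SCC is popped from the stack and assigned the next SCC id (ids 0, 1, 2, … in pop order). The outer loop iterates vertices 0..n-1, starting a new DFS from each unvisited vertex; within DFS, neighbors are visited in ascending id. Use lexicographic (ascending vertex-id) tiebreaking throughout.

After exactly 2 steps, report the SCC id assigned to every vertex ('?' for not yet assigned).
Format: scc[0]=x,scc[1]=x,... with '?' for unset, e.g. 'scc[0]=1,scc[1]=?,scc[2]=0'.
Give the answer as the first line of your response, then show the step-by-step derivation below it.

scc[0]=0,scc[1]=?,scc[2]=?,scc[3]=?,scc[4]=?,scc[5]=?,scc[6]=?

step 1: low=(low[0]=0,low[1]=?,low[2]=?,low[3]=?,low[4]=?,low[5]=?,low[6]=?); scc=(scc[0]=0,scc[1]=?,scc[2]=?,scc[3]=?,scc[4]=?,scc[5]=?,scc[6]=?)
step 2: low=(low[0]=0,low[1]=1,low[2]=1,low[3]=?,low[4]=?,low[5]=?,low[6]=?); scc=(scc[0]=0,scc[1]=?,scc[2]=?,scc[3]=?,scc[4]=?,scc[5]=?,scc[6]=?)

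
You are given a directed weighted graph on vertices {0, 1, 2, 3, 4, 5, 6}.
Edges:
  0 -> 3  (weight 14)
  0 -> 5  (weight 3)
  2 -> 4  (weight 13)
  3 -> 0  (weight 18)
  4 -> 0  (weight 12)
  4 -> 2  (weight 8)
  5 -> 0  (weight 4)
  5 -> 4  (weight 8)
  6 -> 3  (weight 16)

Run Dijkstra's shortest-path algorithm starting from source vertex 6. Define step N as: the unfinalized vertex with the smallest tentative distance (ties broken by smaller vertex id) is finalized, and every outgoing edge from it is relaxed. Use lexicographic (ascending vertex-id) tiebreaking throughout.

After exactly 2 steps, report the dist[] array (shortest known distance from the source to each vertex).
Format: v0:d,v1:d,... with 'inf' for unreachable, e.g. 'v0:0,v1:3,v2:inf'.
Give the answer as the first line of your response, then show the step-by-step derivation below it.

v0:34,v1:inf,v2:inf,v3:16,v4:inf,v5:inf,v6:0

step 1: dist = v0:inf,v1:inf,v2:inf,v3:16,v4:inf,v5:inf,v6:0
step 2: dist = v0:34,v1:inf,v2:inf,v3:16,v4:inf,v5:inf,v6:0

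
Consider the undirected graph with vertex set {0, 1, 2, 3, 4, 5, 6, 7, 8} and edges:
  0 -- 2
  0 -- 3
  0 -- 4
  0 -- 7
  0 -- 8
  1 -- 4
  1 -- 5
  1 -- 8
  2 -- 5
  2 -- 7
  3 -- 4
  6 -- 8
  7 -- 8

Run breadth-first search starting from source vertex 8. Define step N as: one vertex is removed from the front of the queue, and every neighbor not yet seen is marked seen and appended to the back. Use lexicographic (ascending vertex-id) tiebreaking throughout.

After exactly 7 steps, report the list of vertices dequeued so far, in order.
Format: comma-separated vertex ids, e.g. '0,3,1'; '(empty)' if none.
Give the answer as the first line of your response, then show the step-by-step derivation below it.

8,0,1,6,7,2,3

step 1: dequeue 8; queue=[0,1,6,7]; order=8
step 2: dequeue 0; queue=[1,6,7,2,3,4]; order=8,0
step 3: dequeue 1; queue=[6,7,2,3,4,5]; order=8,0,1
step 4: dequeue 6; queue=[7,2,3,4,5]; order=8,0,1,6
step 5: dequeue 7; queue=[2,3,4,5]; order=8,0,1,6,7
step 6: dequeue 2; queue=[3,4,5]; order=8,0,1,6,7,2
step 7: dequeue 3; queue=[4,5]; order=8,0,1,6,7,2,3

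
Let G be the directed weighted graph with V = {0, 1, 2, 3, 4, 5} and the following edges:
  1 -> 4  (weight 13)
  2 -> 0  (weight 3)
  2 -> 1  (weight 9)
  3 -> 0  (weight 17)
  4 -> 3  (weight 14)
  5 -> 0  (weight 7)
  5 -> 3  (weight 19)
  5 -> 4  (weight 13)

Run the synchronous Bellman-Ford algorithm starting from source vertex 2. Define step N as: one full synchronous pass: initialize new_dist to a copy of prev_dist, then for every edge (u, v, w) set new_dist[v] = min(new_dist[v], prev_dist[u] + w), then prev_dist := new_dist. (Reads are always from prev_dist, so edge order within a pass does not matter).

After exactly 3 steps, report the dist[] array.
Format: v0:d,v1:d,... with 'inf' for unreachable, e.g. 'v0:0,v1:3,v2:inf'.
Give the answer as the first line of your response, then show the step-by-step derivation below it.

v0:3,v1:9,v2:0,v3:36,v4:22,v5:inf

step 1: dist = v0:3,v1:9,v2:0,v3:inf,v4:inf,v5:inf
step 2: dist = v0:3,v1:9,v2:0,v3:inf,v4:22,v5:inf
step 3: dist = v0:3,v1:9,v2:0,v3:36,v4:22,v5:inf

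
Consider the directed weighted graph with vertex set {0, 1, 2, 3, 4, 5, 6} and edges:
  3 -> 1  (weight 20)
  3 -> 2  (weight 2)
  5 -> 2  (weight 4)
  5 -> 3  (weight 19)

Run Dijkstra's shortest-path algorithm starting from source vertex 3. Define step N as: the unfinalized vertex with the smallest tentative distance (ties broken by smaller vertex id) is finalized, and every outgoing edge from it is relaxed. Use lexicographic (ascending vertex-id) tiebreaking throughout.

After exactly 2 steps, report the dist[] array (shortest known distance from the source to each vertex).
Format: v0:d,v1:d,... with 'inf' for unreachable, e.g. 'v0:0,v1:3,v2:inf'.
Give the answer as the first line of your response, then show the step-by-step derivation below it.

v0:inf,v1:20,v2:2,v3:0,v4:inf,v5:inf,v6:inf

step 1: dist = v0:inf,v1:20,v2:2,v3:0,v4:inf,v5:inf,v6:inf
step 2: dist = v0:inf,v1:20,v2:2,v3:0,v4:inf,v5:inf,v6:inf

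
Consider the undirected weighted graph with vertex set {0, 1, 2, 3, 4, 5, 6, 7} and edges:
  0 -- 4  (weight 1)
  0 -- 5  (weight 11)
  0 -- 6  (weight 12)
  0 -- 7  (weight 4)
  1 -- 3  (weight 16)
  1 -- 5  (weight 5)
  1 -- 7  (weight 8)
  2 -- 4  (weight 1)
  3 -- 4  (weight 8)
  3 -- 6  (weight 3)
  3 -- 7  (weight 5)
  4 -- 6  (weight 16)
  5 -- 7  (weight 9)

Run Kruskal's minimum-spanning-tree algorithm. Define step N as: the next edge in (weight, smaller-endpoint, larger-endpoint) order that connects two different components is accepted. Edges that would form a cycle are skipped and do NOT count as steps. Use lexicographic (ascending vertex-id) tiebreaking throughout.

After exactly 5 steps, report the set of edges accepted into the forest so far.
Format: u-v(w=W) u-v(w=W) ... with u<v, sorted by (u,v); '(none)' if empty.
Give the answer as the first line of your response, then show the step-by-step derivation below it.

0-4(w=1) 0-7(w=4) 1-5(w=5) 2-4(w=1) 3-6(w=3)

step 1: add edge 0-4 (w=1); MST = {0-4(w=1)}
step 2: add edge 2-4 (w=1); MST = {0-4(w=1) 2-4(w=1)}
step 3: add edge 3-6 (w=3); MST = {0-4(w=1) 2-4(w=1) 3-6(w=3)}
step 4: add edge 0-7 (w=4); MST = {0-4(w=1) 0-7(w=4) 2-4(w=1) 3-6(w=3)}
step 5: add edge 1-5 (w=5); MST = {0-4(w=1) 0-7(w=4) 1-5(w=5) 2-4(w=1) 3-6(w=3)}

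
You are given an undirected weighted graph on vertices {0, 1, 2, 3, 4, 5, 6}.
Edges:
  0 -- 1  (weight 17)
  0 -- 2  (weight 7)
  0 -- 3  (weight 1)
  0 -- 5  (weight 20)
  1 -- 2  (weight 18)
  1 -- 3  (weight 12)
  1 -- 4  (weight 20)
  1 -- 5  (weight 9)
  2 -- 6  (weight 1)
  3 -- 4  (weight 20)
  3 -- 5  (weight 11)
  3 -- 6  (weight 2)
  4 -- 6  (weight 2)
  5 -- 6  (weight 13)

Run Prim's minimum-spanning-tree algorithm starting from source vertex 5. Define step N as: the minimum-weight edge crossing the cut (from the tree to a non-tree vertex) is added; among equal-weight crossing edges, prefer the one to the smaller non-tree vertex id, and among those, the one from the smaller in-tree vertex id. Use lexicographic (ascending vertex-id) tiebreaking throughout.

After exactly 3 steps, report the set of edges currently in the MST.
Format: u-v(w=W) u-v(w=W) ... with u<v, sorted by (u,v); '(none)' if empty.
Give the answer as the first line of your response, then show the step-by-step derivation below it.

0-3(w=1) 1-5(w=9) 3-5(w=11)

step 1: add edge 1-5 (w=9); MST = {1-5(w=9)}
step 2: add edge 3-5 (w=11); MST = {1-5(w=9) 3-5(w=11)}
step 3: add edge 0-3 (w=1); MST = {0-3(w=1) 1-5(w=9) 3-5(w=11)}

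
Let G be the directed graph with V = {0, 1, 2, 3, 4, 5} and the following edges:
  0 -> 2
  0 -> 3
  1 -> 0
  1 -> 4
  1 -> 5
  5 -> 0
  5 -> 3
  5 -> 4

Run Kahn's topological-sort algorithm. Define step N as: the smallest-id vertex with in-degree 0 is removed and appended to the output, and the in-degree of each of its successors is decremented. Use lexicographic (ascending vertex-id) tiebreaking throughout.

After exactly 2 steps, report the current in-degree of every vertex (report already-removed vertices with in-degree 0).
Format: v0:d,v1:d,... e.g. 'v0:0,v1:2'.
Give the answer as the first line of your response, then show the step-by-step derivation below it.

v0:0,v1:0,v2:1,v3:1,v4:0,v5:0

step 1: output 1; order=[1]; indeg=(1,0,1,2,1,0)
step 2: output 5; order=[1,5]; indeg=(0,0,1,1,0,0)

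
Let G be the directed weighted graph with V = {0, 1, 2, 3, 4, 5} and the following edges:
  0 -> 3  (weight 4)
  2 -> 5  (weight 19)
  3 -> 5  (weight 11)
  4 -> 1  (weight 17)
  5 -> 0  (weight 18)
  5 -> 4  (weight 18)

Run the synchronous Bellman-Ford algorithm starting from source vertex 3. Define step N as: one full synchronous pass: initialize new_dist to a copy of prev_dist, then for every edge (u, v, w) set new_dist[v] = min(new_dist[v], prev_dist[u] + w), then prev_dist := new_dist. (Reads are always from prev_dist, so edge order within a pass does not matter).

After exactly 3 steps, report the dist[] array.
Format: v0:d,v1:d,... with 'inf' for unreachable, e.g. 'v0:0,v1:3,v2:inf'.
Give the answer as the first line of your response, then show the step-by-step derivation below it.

v0:29,v1:46,v2:inf,v3:0,v4:29,v5:11

step 1: dist = v0:inf,v1:inf,v2:inf,v3:0,v4:inf,v5:11
step 2: dist = v0:29,v1:inf,v2:inf,v3:0,v4:29,v5:11
step 3: dist = v0:29,v1:46,v2:inf,v3:0,v4:29,v5:11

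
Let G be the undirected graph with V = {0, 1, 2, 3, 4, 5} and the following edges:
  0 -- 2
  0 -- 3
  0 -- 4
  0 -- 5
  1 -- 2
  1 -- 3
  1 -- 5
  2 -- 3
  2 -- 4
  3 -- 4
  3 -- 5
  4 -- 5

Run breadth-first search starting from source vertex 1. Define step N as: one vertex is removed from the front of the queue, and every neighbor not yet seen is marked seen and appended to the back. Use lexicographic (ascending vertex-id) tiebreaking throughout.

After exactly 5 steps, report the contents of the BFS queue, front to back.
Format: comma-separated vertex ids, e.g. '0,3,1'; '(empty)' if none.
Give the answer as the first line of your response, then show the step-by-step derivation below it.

4

step 1: dequeue 1; queue=[2,3,5]; order=1
step 2: dequeue 2; queue=[3,5,0,4]; order=1,2
step 3: dequeue 3; queue=[5,0,4]; order=1,2,3
step 4: dequeue 5; queue=[0,4]; order=1,2,3,5
step 5: dequeue 0; queue=[4]; order=1,2,3,5,0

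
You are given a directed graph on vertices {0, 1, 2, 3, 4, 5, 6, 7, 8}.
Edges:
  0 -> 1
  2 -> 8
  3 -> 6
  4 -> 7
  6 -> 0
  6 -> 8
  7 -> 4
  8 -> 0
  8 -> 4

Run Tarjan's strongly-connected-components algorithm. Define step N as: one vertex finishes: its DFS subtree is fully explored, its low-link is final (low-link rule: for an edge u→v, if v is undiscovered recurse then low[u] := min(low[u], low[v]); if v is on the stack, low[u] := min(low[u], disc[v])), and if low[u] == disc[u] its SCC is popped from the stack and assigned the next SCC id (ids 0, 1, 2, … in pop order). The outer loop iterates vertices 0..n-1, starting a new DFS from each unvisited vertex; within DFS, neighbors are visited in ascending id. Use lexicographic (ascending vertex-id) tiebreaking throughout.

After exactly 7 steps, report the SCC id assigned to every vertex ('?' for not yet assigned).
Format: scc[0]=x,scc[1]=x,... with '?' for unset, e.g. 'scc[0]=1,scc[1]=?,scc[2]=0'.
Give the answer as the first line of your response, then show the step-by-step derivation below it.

scc[0]=1,scc[1]=0,scc[2]=4,scc[3]=?,scc[4]=2,scc[5]=?,scc[6]=5,scc[7]=2,scc[8]=3

step 1: low=(low[0]=0,low[1]=1,low[2]=?,low[3]=?,low[4]=?,low[5]=?,low[6]=?,low[7]=?,low[8]=?); scc=(scc[0]=?,scc[1]=0,scc[2]=?,scc[3]=?,scc[4]=?,scc[5]=?,scc[6]=?,scc[7]=?,scc[8]=?)
step 2: low=(low[0]=0,low[1]=1,low[2]=?,low[3]=?,low[4]=?,low[5]=?,low[6]=?,low[7]=?,low[8]=?); scc=(scc[0]=1,scc[1]=0,scc[2]=?,scc[3]=?,scc[4]=?,scc[5]=?,scc[6]=?,scc[7]=?,scc[8]=?)
step 3: low=(low[0]=0,low[1]=1,low[2]=2,low[3]=?,low[4]=4,low[5]=?,low[6]=?,low[7]=4,low[8]=3); scc=(scc[0]=1,scc[1]=0,scc[2]=?,scc[3]=?,scc[4]=?,scc[5]=?,scc[6]=?,scc[7]=?,scc[8]=?)
step 4: low=(low[0]=0,low[1]=1,low[2]=2,low[3]=?,low[4]=4,low[5]=?,low[6]=?,low[7]=4,low[8]=3); scc=(scc[0]=1,scc[1]=0,scc[2]=?,scc[3]=?,scc[4]=2,scc[5]=?,scc[6]=?,scc[7]=2,scc[8]=?)
step 5: low=(low[0]=0,low[1]=1,low[2]=2,low[3]=?,low[4]=4,low[5]=?,low[6]=?,low[7]=4,low[8]=3); scc=(scc[0]=1,scc[1]=0,scc[2]=?,scc[3]=?,scc[4]=2,scc[5]=?,scc[6]=?,scc[7]=2,scc[8]=3)
step 6: low=(low[0]=0,low[1]=1,low[2]=2,low[3]=?,low[4]=4,low[5]=?,low[6]=?,low[7]=4,low[8]=3); scc=(scc[0]=1,scc[1]=0,scc[2]=4,scc[3]=?,scc[4]=2,scc[5]=?,scc[6]=?,scc[7]=2,scc[8]=3)
step 7: low=(low[0]=0,low[1]=1,low[2]=2,low[3]=6,low[4]=4,low[5]=?,low[6]=7,low[7]=4,low[8]=3); scc=(scc[0]=1,scc[1]=0,scc[2]=4,scc[3]=?,scc[4]=2,scc[5]=?,scc[6]=5,scc[7]=2,scc[8]=3)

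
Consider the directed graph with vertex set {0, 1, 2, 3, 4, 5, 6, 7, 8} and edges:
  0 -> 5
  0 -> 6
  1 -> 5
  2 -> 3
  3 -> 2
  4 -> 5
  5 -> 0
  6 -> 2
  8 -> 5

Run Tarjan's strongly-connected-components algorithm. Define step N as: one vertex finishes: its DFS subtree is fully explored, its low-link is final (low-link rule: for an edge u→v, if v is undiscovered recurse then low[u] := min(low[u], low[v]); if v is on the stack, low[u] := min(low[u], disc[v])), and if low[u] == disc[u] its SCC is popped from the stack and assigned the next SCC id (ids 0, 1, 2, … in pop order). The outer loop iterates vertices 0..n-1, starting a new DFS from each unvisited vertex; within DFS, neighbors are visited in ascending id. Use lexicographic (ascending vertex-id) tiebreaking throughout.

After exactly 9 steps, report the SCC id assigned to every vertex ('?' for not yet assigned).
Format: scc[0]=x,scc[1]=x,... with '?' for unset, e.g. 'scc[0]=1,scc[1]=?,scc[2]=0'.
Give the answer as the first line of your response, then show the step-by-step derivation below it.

scc[0]=2,scc[1]=3,scc[2]=0,scc[3]=0,scc[4]=4,scc[5]=2,scc[6]=1,scc[7]=5,scc[8]=6

step 1: low=(low[0]=0,low[1]=?,low[2]=?,low[3]=?,low[4]=?,low[5]=0,low[6]=?,low[7]=?,low[8]=?); scc=(scc[0]=?,scc[1]=?,scc[2]=?,scc[3]=?,scc[4]=?,scc[5]=?,scc[6]=?,scc[7]=?,scc[8]=?)
step 2: low=(low[0]=0,low[1]=?,low[2]=3,low[3]=3,low[4]=?,low[5]=0,low[6]=2,low[7]=?,low[8]=?); scc=(scc[0]=?,scc[1]=?,scc[2]=?,scc[3]=?,scc[4]=?,scc[5]=?,scc[6]=?,scc[7]=?,scc[8]=?)
step 3: low=(low[0]=0,low[1]=?,low[2]=3,low[3]=3,low[4]=?,low[5]=0,low[6]=2,low[7]=?,low[8]=?); scc=(scc[0]=?,scc[1]=?,scc[2]=0,scc[3]=0,scc[4]=?,scc[5]=?,scc[6]=?,scc[7]=?,scc[8]=?)
step 4: low=(low[0]=0,low[1]=?,low[2]=3,low[3]=3,low[4]=?,low[5]=0,low[6]=2,low[7]=?,low[8]=?); scc=(scc[0]=?,scc[1]=?,scc[2]=0,scc[3]=0,scc[4]=?,scc[5]=?,scc[6]=1,scc[7]=?,scc[8]=?)
step 5: low=(low[0]=0,low[1]=?,low[2]=3,low[3]=3,low[4]=?,low[5]=0,low[6]=2,low[7]=?,low[8]=?); scc=(scc[0]=2,scc[1]=?,scc[2]=0,scc[3]=0,scc[4]=?,scc[5]=2,scc[6]=1,scc[7]=?,scc[8]=?)
step 6: low=(low[0]=0,low[1]=5,low[2]=3,low[3]=3,low[4]=?,low[5]=0,low[6]=2,low[7]=?,low[8]=?); scc=(scc[0]=2,scc[1]=3,scc[2]=0,scc[3]=0,scc[4]=?,scc[5]=2,scc[6]=1,scc[7]=?,scc[8]=?)
step 7: low=(low[0]=0,low[1]=5,low[2]=3,low[3]=3,low[4]=6,low[5]=0,low[6]=2,low[7]=?,low[8]=?); scc=(scc[0]=2,scc[1]=3,scc[2]=0,scc[3]=0,scc[4]=4,scc[5]=2,scc[6]=1,scc[7]=?,scc[8]=?)
step 8: low=(low[0]=0,low[1]=5,low[2]=3,low[3]=3,low[4]=6,low[5]=0,low[6]=2,low[7]=7,low[8]=?); scc=(scc[0]=2,scc[1]=3,scc[2]=0,scc[3]=0,scc[4]=4,scc[5]=2,scc[6]=1,scc[7]=5,scc[8]=?)
step 9: low=(low[0]=0,low[1]=5,low[2]=3,low[3]=3,low[4]=6,low[5]=0,low[6]=2,low[7]=7,low[8]=8); scc=(scc[0]=2,scc[1]=3,scc[2]=0,scc[3]=0,scc[4]=4,scc[5]=2,scc[6]=1,scc[7]=5,scc[8]=6)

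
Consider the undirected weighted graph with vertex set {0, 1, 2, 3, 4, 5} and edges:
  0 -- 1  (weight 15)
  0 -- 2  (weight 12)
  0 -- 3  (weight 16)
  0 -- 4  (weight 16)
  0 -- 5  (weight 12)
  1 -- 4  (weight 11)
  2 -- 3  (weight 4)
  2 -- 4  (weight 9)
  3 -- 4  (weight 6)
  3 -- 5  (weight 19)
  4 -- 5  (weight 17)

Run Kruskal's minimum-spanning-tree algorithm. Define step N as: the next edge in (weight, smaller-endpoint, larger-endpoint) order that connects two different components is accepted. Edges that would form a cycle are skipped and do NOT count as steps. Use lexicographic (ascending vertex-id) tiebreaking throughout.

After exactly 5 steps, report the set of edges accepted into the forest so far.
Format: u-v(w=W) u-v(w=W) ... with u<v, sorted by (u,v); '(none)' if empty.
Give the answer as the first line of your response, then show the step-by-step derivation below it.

0-2(w=12) 0-5(w=12) 1-4(w=11) 2-3(w=4) 3-4(w=6)

step 1: add edge 2-3 (w=4); MST = {2-3(w=4)}
step 2: add edge 3-4 (w=6); MST = {2-3(w=4) 3-4(w=6)}
step 3: add edge 1-4 (w=11); MST = {1-4(w=11) 2-3(w=4) 3-4(w=6)}
step 4: add edge 0-2 (w=12); MST = {0-2(w=12) 1-4(w=11) 2-3(w=4) 3-4(w=6)}
step 5: add edge 0-5 (w=12); MST = {0-2(w=12) 0-5(w=12) 1-4(w=11) 2-3(w=4) 3-4(w=6)}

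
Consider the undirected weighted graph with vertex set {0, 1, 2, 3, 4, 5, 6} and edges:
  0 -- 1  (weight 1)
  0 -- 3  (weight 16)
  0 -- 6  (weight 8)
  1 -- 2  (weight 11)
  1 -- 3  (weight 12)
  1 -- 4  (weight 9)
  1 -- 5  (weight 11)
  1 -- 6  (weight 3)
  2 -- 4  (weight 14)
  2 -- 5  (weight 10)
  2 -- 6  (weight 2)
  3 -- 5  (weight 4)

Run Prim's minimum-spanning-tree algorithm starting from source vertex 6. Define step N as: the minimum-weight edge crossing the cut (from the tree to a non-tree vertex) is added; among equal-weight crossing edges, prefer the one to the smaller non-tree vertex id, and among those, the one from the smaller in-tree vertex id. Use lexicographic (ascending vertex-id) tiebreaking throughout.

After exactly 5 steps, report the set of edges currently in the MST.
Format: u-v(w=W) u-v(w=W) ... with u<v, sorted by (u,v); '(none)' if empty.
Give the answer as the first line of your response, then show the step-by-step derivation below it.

0-1(w=1) 1-4(w=9) 1-6(w=3) 2-5(w=10) 2-6(w=2)

step 1: add edge 2-6 (w=2); MST = {2-6(w=2)}
step 2: add edge 1-6 (w=3); MST = {1-6(w=3) 2-6(w=2)}
step 3: add edge 0-1 (w=1); MST = {0-1(w=1) 1-6(w=3) 2-6(w=2)}
step 4: add edge 1-4 (w=9); MST = {0-1(w=1) 1-4(w=9) 1-6(w=3) 2-6(w=2)}
step 5: add edge 2-5 (w=10); MST = {0-1(w=1) 1-4(w=9) 1-6(w=3) 2-5(w=10) 2-6(w=2)}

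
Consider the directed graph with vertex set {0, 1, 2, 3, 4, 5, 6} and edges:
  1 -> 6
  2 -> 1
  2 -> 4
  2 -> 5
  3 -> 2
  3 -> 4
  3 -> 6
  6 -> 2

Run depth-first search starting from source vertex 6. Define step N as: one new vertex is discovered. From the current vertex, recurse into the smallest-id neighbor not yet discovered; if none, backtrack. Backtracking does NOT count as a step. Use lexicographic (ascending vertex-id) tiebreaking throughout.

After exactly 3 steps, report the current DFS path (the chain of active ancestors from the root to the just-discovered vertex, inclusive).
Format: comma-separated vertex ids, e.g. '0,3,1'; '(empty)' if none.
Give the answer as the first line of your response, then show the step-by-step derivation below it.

6,2,1

step 1: discover 6; path=6; order=6
step 2: discover 2; path=6>2; order=6,2
step 3: discover 1; path=6>2>1; order=6,2,1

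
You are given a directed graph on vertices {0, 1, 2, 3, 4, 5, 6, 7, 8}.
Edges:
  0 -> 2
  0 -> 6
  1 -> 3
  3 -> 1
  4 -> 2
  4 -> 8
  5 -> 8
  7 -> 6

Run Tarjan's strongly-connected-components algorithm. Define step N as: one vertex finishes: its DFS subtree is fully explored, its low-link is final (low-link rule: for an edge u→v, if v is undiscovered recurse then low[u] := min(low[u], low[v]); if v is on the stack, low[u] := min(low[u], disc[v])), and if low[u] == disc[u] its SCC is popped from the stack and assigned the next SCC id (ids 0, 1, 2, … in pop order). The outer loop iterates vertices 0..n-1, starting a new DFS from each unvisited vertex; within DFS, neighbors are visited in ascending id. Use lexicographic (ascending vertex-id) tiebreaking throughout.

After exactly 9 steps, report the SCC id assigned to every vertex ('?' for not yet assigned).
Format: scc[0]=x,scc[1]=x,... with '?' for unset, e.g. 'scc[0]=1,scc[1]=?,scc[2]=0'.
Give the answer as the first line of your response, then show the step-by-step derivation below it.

scc[0]=2,scc[1]=3,scc[2]=0,scc[3]=3,scc[4]=5,scc[5]=6,scc[6]=1,scc[7]=7,scc[8]=4

step 1: low=(low[0]=0,low[1]=?,low[2]=1,low[3]=?,low[4]=?,low[5]=?,low[6]=?,low[7]=?,low[8]=?); scc=(scc[0]=?,scc[1]=?,scc[2]=0,scc[3]=?,scc[4]=?,scc[5]=?,scc[6]=?,scc[7]=?,scc[8]=?)
step 2: low=(low[0]=0,low[1]=?,low[2]=1,low[3]=?,low[4]=?,low[5]=?,low[6]=2,low[7]=?,low[8]=?); scc=(scc[0]=?,scc[1]=?,scc[2]=0,scc[3]=?,scc[4]=?,scc[5]=?,scc[6]=1,scc[7]=?,scc[8]=?)
step 3: low=(low[0]=0,low[1]=?,low[2]=1,low[3]=?,low[4]=?,low[5]=?,low[6]=2,low[7]=?,low[8]=?); scc=(scc[0]=2,scc[1]=?,scc[2]=0,scc[3]=?,scc[4]=?,scc[5]=?,scc[6]=1,scc[7]=?,scc[8]=?)
step 4: low=(low[0]=0,low[1]=3,low[2]=1,low[3]=3,low[4]=?,low[5]=?,low[6]=2,low[7]=?,low[8]=?); scc=(scc[0]=2,scc[1]=?,scc[2]=0,scc[3]=?,scc[4]=?,scc[5]=?,scc[6]=1,scc[7]=?,scc[8]=?)
step 5: low=(low[0]=0,low[1]=3,low[2]=1,low[3]=3,low[4]=?,low[5]=?,low[6]=2,low[7]=?,low[8]=?); scc=(scc[0]=2,scc[1]=3,scc[2]=0,scc[3]=3,scc[4]=?,scc[5]=?,scc[6]=1,scc[7]=?,scc[8]=?)
step 6: low=(low[0]=0,low[1]=3,low[2]=1,low[3]=3,low[4]=5,low[5]=?,low[6]=2,low[7]=?,low[8]=6); scc=(scc[0]=2,scc[1]=3,scc[2]=0,scc[3]=3,scc[4]=?,scc[5]=?,scc[6]=1,scc[7]=?,scc[8]=4)
step 7: low=(low[0]=0,low[1]=3,low[2]=1,low[3]=3,low[4]=5,low[5]=?,low[6]=2,low[7]=?,low[8]=6); scc=(scc[0]=2,scc[1]=3,scc[2]=0,scc[3]=3,scc[4]=5,scc[5]=?,scc[6]=1,scc[7]=?,scc[8]=4)
step 8: low=(low[0]=0,low[1]=3,low[2]=1,low[3]=3,low[4]=5,low[5]=7,low[6]=2,low[7]=?,low[8]=6); scc=(scc[0]=2,scc[1]=3,scc[2]=0,scc[3]=3,scc[4]=5,scc[5]=6,scc[6]=1,scc[7]=?,scc[8]=4)
step 9: low=(low[0]=0,low[1]=3,low[2]=1,low[3]=3,low[4]=5,low[5]=7,low[6]=2,low[7]=8,low[8]=6); scc=(scc[0]=2,scc[1]=3,scc[2]=0,scc[3]=3,scc[4]=5,scc[5]=6,scc[6]=1,scc[7]=7,scc[8]=4)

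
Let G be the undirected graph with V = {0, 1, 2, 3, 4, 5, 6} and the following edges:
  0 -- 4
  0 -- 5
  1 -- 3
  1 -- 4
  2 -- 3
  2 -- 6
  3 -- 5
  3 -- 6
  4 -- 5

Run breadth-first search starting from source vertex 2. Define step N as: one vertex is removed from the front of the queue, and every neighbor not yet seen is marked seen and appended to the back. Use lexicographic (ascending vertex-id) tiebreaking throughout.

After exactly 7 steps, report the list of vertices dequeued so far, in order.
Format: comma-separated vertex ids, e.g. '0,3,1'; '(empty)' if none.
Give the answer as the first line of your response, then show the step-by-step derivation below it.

2,3,6,1,5,4,0

step 1: dequeue 2; queue=[3,6]; order=2
step 2: dequeue 3; queue=[6,1,5]; order=2,3
step 3: dequeue 6; queue=[1,5]; order=2,3,6
step 4: dequeue 1; queue=[5,4]; order=2,3,6,1
step 5: dequeue 5; queue=[4,0]; order=2,3,6,1,5
step 6: dequeue 4; queue=[0]; order=2,3,6,1,5,4
step 7: dequeue 0; queue=[(empty)]; order=2,3,6,1,5,4,0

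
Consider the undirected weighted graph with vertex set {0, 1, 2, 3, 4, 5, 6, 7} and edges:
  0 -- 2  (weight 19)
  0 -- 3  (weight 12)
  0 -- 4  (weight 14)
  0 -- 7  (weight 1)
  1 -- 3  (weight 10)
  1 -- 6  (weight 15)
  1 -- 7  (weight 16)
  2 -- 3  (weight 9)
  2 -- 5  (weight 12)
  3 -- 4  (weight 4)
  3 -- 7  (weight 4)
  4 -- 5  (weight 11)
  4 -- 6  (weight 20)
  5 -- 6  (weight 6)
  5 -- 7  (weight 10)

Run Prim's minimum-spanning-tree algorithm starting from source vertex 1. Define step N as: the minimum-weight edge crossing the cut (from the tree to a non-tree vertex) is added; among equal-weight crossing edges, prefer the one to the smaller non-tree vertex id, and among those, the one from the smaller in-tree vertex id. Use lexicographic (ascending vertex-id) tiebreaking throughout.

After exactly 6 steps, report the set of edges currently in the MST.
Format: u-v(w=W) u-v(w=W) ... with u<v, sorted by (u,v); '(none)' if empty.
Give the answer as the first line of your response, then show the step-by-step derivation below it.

0-7(w=1) 1-3(w=10) 2-3(w=9) 3-4(w=4) 3-7(w=4) 5-7(w=10)

step 1: add edge 1-3 (w=10); MST = {1-3(w=10)}
step 2: add edge 3-4 (w=4); MST = {1-3(w=10) 3-4(w=4)}
step 3: add edge 3-7 (w=4); MST = {1-3(w=10) 3-4(w=4) 3-7(w=4)}
step 4: add edge 0-7 (w=1); MST = {0-7(w=1) 1-3(w=10) 3-4(w=4) 3-7(w=4)}
step 5: add edge 2-3 (w=9); MST = {0-7(w=1) 1-3(w=10) 2-3(w=9) 3-4(w=4) 3-7(w=4)}
step 6: add edge 5-7 (w=10); MST = {0-7(w=1) 1-3(w=10) 2-3(w=9) 3-4(w=4) 3-7(w=4) 5-7(w=10)}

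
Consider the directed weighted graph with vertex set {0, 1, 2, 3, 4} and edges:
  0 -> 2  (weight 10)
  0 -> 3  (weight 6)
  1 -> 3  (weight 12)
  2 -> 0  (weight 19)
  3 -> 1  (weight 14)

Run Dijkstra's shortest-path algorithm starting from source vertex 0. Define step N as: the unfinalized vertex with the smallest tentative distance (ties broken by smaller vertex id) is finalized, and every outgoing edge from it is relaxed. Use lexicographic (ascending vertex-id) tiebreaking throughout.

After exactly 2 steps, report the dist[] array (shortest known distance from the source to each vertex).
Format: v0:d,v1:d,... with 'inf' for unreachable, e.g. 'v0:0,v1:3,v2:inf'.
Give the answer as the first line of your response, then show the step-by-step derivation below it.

v0:0,v1:20,v2:10,v3:6,v4:inf

step 1: dist = v0:0,v1:inf,v2:10,v3:6,v4:inf
step 2: dist = v0:0,v1:20,v2:10,v3:6,v4:inf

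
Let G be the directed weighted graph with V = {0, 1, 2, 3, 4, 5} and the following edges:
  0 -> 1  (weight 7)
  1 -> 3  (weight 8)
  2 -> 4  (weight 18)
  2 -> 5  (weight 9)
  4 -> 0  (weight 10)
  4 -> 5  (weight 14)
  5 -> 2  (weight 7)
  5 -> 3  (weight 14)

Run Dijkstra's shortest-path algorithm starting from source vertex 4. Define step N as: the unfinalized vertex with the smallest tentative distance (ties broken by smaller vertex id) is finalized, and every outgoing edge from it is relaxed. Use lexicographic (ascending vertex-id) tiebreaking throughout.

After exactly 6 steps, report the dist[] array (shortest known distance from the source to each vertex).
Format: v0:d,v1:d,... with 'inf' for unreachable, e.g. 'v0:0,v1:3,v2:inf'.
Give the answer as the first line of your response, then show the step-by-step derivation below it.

v0:10,v1:17,v2:21,v3:25,v4:0,v5:14

step 1: dist = v0:10,v1:inf,v2:inf,v3:inf,v4:0,v5:14
step 2: dist = v0:10,v1:17,v2:inf,v3:inf,v4:0,v5:14
step 3: dist = v0:10,v1:17,v2:21,v3:28,v4:0,v5:14
step 4: dist = v0:10,v1:17,v2:21,v3:25,v4:0,v5:14
step 5: dist = v0:10,v1:17,v2:21,v3:25,v4:0,v5:14
step 6: dist = v0:10,v1:17,v2:21,v3:25,v4:0,v5:14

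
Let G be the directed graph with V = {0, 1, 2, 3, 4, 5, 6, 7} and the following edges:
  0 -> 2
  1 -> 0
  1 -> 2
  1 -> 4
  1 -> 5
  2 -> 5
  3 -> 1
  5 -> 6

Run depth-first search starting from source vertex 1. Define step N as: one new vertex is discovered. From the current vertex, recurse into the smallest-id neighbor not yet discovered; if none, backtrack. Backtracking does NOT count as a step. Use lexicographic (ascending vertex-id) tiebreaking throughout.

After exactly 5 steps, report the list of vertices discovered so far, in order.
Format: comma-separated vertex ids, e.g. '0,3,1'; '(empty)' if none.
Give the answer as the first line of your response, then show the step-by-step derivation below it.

1,0,2,5,6

step 1: discover 1; path=1; order=1
step 2: discover 0; path=1>0; order=1,0
step 3: discover 2; path=1>0>2; order=1,0,2
step 4: discover 5; path=1>0>2>5; order=1,0,2,5
step 5: discover 6; path=1>0>2>5>6; order=1,0,2,5,6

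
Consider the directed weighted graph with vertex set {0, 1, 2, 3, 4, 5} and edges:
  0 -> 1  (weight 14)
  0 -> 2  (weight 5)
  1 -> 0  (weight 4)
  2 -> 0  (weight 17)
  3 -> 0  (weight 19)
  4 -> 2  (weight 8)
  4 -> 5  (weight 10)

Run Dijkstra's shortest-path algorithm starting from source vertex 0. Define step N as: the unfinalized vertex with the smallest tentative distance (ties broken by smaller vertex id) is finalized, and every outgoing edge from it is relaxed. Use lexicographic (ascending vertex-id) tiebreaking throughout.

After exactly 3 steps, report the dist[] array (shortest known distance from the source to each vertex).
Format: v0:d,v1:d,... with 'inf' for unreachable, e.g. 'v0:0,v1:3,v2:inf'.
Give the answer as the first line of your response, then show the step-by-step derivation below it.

v0:0,v1:14,v2:5,v3:inf,v4:inf,v5:inf

step 1: dist = v0:0,v1:14,v2:5,v3:inf,v4:inf,v5:inf
step 2: dist = v0:0,v1:14,v2:5,v3:inf,v4:inf,v5:inf
step 3: dist = v0:0,v1:14,v2:5,v3:inf,v4:inf,v5:inf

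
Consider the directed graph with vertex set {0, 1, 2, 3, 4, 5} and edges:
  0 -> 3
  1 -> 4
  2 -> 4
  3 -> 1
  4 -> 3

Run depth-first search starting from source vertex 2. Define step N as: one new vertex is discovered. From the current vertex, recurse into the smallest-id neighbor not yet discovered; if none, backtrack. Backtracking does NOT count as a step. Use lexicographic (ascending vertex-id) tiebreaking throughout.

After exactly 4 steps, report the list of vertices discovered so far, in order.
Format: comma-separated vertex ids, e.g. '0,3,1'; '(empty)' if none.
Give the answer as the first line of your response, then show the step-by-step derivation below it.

2,4,3,1

step 1: discover 2; path=2; order=2
step 2: discover 4; path=2>4; order=2,4
step 3: discover 3; path=2>4>3; order=2,4,3
step 4: discover 1; path=2>4>3>1; order=2,4,3,1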